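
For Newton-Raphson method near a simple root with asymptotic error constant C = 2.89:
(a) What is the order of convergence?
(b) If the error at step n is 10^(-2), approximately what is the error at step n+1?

(a) Newton-Raphson has quadratic (order 2) convergence near simple roots.
    This means |e_{n+1}| ≈ C|e_n|².

(b) With |e_n| = 10^(-2) and C = 2.89:
    |e_{n+1}| ≈ 2.89 × (10^(-2))² = 2.89 × 10^(-4)

(a) 2 (quadratic); (b) |e_{n+1}| ≈ 2.890e-04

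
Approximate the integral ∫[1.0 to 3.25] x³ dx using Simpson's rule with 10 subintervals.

f(x) = x³
a = 1.0, b = 3.25, n = 10
h = (b - a)/n = 0.225000

Simpson's rule: (h/3)[f(x₀) + 4f(x₁) + 2f(x₂) + ... + f(xₙ)]

x_0 = 1.0000, f(x_0) = 1.000000, coefficient = 1
x_1 = 1.2250, f(x_1) = 1.838266, coefficient = 4
x_2 = 1.4500, f(x_2) = 3.048625, coefficient = 2
x_3 = 1.6750, f(x_3) = 4.699422, coefficient = 4
x_4 = 1.9000, f(x_4) = 6.859000, coefficient = 2
x_5 = 2.1250, f(x_5) = 9.595703, coefficient = 4
x_6 = 2.3500, f(x_6) = 12.977875, coefficient = 2
x_7 = 2.5750, f(x_7) = 17.073859, coefficient = 4
x_8 = 2.8000, f(x_8) = 21.952000, coefficient = 2
x_9 = 3.0250, f(x_9) = 27.680641, coefficient = 4
x_10 = 3.2500, f(x_10) = 34.328125, coefficient = 1

I ≈ (0.225000/3) × 368.554688 = 27.641602
Exact value: 27.641602
Error: 0.000000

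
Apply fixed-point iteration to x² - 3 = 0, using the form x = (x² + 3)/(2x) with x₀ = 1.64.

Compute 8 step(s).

Equation: x² - 3 = 0
Fixed-point form: x = (x² + 3)/(2x)
x₀ = 1.64

x_1 = g(1.640000) = 1.734634
x_2 = g(1.734634) = 1.732053
x_3 = g(1.732053) = 1.732051
x_4 = g(1.732051) = 1.732051
x_5 = g(1.732051) = 1.732051
x_6 = g(1.732051) = 1.732051
x_7 = g(1.732051) = 1.732051
x_8 = g(1.732051) = 1.732051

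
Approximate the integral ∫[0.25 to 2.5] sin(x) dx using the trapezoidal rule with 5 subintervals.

f(x) = sin(x)
a = 0.25, b = 2.5, n = 5
h = (b - a)/n = 0.450000

Trapezoidal rule: (h/2)[f(x₀) + 2f(x₁) + 2f(x₂) + ... + f(xₙ)]

x_0 = 0.2500, f(x_0) = 0.247404, coefficient = 1
x_1 = 0.7000, f(x_1) = 0.644218, coefficient = 2
x_2 = 1.1500, f(x_2) = 0.912764, coefficient = 2
x_3 = 1.6000, f(x_3) = 0.999574, coefficient = 2
x_4 = 2.0500, f(x_4) = 0.887362, coefficient = 2
x_5 = 2.5000, f(x_5) = 0.598472, coefficient = 1

I ≈ (0.450000/2) × 7.733711 = 1.740085
Exact value: 1.770056
Error: 0.029971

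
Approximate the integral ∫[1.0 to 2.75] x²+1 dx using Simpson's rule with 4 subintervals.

f(x) = x²+1
a = 1.0, b = 2.75, n = 4
h = (b - a)/n = 0.437500

Simpson's rule: (h/3)[f(x₀) + 4f(x₁) + 2f(x₂) + ... + f(xₙ)]

x_0 = 1.0000, f(x_0) = 2.000000, coefficient = 1
x_1 = 1.4375, f(x_1) = 3.066406, coefficient = 4
x_2 = 1.8750, f(x_2) = 4.515625, coefficient = 2
x_3 = 2.3125, f(x_3) = 6.347656, coefficient = 4
x_4 = 2.7500, f(x_4) = 8.562500, coefficient = 1

I ≈ (0.437500/3) × 57.250000 = 8.348958
Exact value: 8.348958
Error: 0.000000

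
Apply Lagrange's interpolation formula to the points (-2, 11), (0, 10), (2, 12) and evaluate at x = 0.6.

Lagrange interpolation formula:
P(x) = Σ yᵢ × Lᵢ(x)
where Lᵢ(x) = Π_{j≠i} (x - xⱼ)/(xᵢ - xⱼ)

L_0(0.6) = (0.6 - 0)/(-2 - 0) × (0.6 - 2)/(-2 - 2) = -0.105000
L_1(0.6) = (0.6 - (-2))/(0 - (-2)) × (0.6 - 2)/(0 - 2) = 0.910000
L_2(0.6) = (0.6 - (-2))/(2 - (-2)) × (0.6 - 0)/(2 - 0) = 0.195000

P(0.6) = 11×L_0(0.6) + 10×L_1(0.6) + 12×L_2(0.6)
P(0.6) = 10.285000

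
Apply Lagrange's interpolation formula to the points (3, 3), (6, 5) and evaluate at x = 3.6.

Lagrange interpolation formula:
P(x) = Σ yᵢ × Lᵢ(x)
where Lᵢ(x) = Π_{j≠i} (x - xⱼ)/(xᵢ - xⱼ)

L_0(3.6) = (3.6 - 6)/(3 - 6) = 0.800000
L_1(3.6) = (3.6 - 3)/(6 - 3) = 0.200000

P(3.6) = 3×L_0(3.6) + 5×L_1(3.6)
P(3.6) = 3.400000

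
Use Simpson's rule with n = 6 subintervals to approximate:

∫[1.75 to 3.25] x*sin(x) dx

f(x) = x*sin(x)
a = 1.75, b = 3.25, n = 6
h = (b - a)/n = 0.250000

Simpson's rule: (h/3)[f(x₀) + 4f(x₁) + 2f(x₂) + ... + f(xₙ)]

x_0 = 1.7500, f(x_0) = 1.721975, coefficient = 1
x_1 = 2.0000, f(x_1) = 1.818595, coefficient = 4
x_2 = 2.2500, f(x_2) = 1.750665, coefficient = 2
x_3 = 2.5000, f(x_3) = 1.496180, coefficient = 4
x_4 = 2.7500, f(x_4) = 1.049568, coefficient = 2
x_5 = 3.0000, f(x_5) = 0.423360, coefficient = 4
x_6 = 3.2500, f(x_6) = -0.351634, coefficient = 1

I ≈ (0.250000/3) × 21.923347 = 1.826946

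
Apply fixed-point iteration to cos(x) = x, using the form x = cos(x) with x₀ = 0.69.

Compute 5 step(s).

Equation: cos(x) = x
Fixed-point form: x = cos(x)
x₀ = 0.69

x_1 = g(0.690000) = 0.771246
x_2 = g(0.771246) = 0.717043
x_3 = g(0.717043) = 0.753752
x_4 = g(0.753752) = 0.729126
x_5 = g(0.729126) = 0.745757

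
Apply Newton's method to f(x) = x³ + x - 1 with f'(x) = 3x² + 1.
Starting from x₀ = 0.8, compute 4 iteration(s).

f(x) = x³ + x - 1
f'(x) = 3x² + 1
x₀ = 0.8

Newton-Raphson formula: x_{n+1} = x_n - f(x_n)/f'(x_n)

Iteration 1:
  f(0.800000) = 0.312000
  f'(0.800000) = 2.920000
  x_1 = 0.800000 - 0.312000/2.920000 = 0.693151
Iteration 2:
  f(0.693151) = 0.026180
  f'(0.693151) = 2.441374
  x_2 = 0.693151 - 0.026180/2.441374 = 0.682427
Iteration 3:
  f(0.682427) = 0.000238
  f'(0.682427) = 2.397120
  x_3 = 0.682427 - 0.000238/2.397120 = 0.682328
Iteration 4:
  f(0.682328) = 0.000000
  f'(0.682328) = 2.396714
  x_4 = 0.682328 - 0.000000/2.396714 = 0.682328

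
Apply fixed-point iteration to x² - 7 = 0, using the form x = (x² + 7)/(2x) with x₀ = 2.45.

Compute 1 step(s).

Equation: x² - 7 = 0
Fixed-point form: x = (x² + 7)/(2x)
x₀ = 2.45

x_1 = g(2.450000) = 2.653571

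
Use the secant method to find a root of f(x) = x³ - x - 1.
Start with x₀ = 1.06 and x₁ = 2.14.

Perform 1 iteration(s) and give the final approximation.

f(x) = x³ - x - 1
x₀ = 1.06, x₁ = 2.14

Secant formula: x_{n+1} = x_n - f(x_n)(x_n - x_{n-1})/(f(x_n) - f(x_{n-1}))

Iteration 1:
  f(1.060000) = -0.868984
  f(2.140000) = 6.660344
  x_2 = 2.140000 - 6.660344×(2.140000 - 1.060000)/(6.660344 - (-0.868984))
       = 1.184646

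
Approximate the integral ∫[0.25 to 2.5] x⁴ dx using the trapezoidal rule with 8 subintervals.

f(x) = x⁴
a = 0.25, b = 2.5, n = 8
h = (b - a)/n = 0.281250

Trapezoidal rule: (h/2)[f(x₀) + 2f(x₁) + 2f(x₂) + ... + f(xₙ)]

x_0 = 0.2500, f(x_0) = 0.003906, coefficient = 1
x_1 = 0.5312, f(x_1) = 0.079652, coefficient = 2
x_2 = 0.8125, f(x_2) = 0.435806, coefficient = 2
x_3 = 1.0938, f(x_3) = 1.431108, coefficient = 2
x_4 = 1.3750, f(x_4) = 3.574463, coefficient = 2
x_5 = 1.6562, f(x_5) = 7.524949, coefficient = 2
x_6 = 1.9375, f(x_6) = 14.091812, coefficient = 2
x_7 = 2.2188, f(x_7) = 24.234468, coefficient = 2
x_8 = 2.5000, f(x_8) = 39.062500, coefficient = 1

I ≈ (0.281250/2) × 141.810921 = 19.942161
Exact value: 19.531055
Error: 0.411106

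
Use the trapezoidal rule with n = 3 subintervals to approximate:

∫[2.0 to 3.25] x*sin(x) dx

f(x) = x*sin(x)
a = 2.0, b = 3.25, n = 3
h = (b - a)/n = 0.416667

Trapezoidal rule: (h/2)[f(x₀) + 2f(x₁) + 2f(x₂) + ... + f(xₙ)]

x_0 = 2.0000, f(x_0) = 1.818595, coefficient = 1
x_1 = 2.4167, f(x_1) = 1.602443, coefficient = 2
x_2 = 2.8333, f(x_2) = 0.859635, coefficient = 2
x_3 = 3.2500, f(x_3) = -0.351634, coefficient = 1

I ≈ (0.416667/2) × 6.391117 = 1.331483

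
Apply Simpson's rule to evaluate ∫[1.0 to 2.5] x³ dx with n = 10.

f(x) = x³
a = 1.0, b = 2.5, n = 10
h = (b - a)/n = 0.150000

Simpson's rule: (h/3)[f(x₀) + 4f(x₁) + 2f(x₂) + ... + f(xₙ)]

x_0 = 1.0000, f(x_0) = 1.000000, coefficient = 1
x_1 = 1.1500, f(x_1) = 1.520875, coefficient = 4
x_2 = 1.3000, f(x_2) = 2.197000, coefficient = 2
x_3 = 1.4500, f(x_3) = 3.048625, coefficient = 4
x_4 = 1.6000, f(x_4) = 4.096000, coefficient = 2
x_5 = 1.7500, f(x_5) = 5.359375, coefficient = 4
x_6 = 1.9000, f(x_6) = 6.859000, coefficient = 2
x_7 = 2.0500, f(x_7) = 8.615125, coefficient = 4
x_8 = 2.2000, f(x_8) = 10.648000, coefficient = 2
x_9 = 2.3500, f(x_9) = 12.977875, coefficient = 4
x_10 = 2.5000, f(x_10) = 15.625000, coefficient = 1

I ≈ (0.150000/3) × 190.312500 = 9.515625
Exact value: 9.515625
Error: 0.000000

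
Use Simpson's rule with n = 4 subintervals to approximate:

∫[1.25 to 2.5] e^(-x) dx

f(x) = e^(-x)
a = 1.25, b = 2.5, n = 4
h = (b - a)/n = 0.312500

Simpson's rule: (h/3)[f(x₀) + 4f(x₁) + 2f(x₂) + ... + f(xₙ)]

x_0 = 1.2500, f(x_0) = 0.286505, coefficient = 1
x_1 = 1.5625, f(x_1) = 0.209611, coefficient = 4
x_2 = 1.8750, f(x_2) = 0.153355, coefficient = 2
x_3 = 2.1875, f(x_3) = 0.112197, coefficient = 4
x_4 = 2.5000, f(x_4) = 0.082085, coefficient = 1

I ≈ (0.312500/3) × 1.962533 = 0.204431
Exact value: 0.204420
Error: 0.000011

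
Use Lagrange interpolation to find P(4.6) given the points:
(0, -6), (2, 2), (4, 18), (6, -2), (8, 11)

Lagrange interpolation formula:
P(x) = Σ yᵢ × Lᵢ(x)
where Lᵢ(x) = Π_{j≠i} (x - xⱼ)/(xᵢ - xⱼ)

L_0(4.6) = (4.6 - 2)/(0 - 2) × (4.6 - 4)/(0 - 4) × (4.6 - 6)/(0 - 6) × (4.6 - 8)/(0 - 8) = 0.019337
L_1(4.6) = (4.6 - 0)/(2 - 0) × (4.6 - 4)/(2 - 4) × (4.6 - 6)/(2 - 6) × (4.6 - 8)/(2 - 8) = -0.136850
L_2(4.6) = (4.6 - 0)/(4 - 0) × (4.6 - 2)/(4 - 2) × (4.6 - 6)/(4 - 6) × (4.6 - 8)/(4 - 8) = 0.889525
L_3(4.6) = (4.6 - 0)/(6 - 0) × (4.6 - 2)/(6 - 2) × (4.6 - 4)/(6 - 4) × (4.6 - 8)/(6 - 8) = 0.254150
L_4(4.6) = (4.6 - 0)/(8 - 0) × (4.6 - 2)/(8 - 2) × (4.6 - 4)/(8 - 4) × (4.6 - 6)/(8 - 6) = -0.026162

P(4.6) = (-6)×L_0(4.6) + 2×L_1(4.6) + 18×L_2(4.6) + (-2)×L_3(4.6) + 11×L_4(4.6)
P(4.6) = 14.825638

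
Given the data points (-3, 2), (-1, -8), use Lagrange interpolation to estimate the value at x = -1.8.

Lagrange interpolation formula:
P(x) = Σ yᵢ × Lᵢ(x)
where Lᵢ(x) = Π_{j≠i} (x - xⱼ)/(xᵢ - xⱼ)

L_0(-1.8) = (-1.8 - (-1))/(-3 - (-1)) = 0.400000
L_1(-1.8) = (-1.8 - (-3))/(-1 - (-3)) = 0.600000

P(-1.8) = 2×L_0(-1.8) + (-8)×L_1(-1.8)
P(-1.8) = -4.000000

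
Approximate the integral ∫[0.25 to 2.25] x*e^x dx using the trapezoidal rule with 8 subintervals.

f(x) = x*e^x
a = 0.25, b = 2.25, n = 8
h = (b - a)/n = 0.250000

Trapezoidal rule: (h/2)[f(x₀) + 2f(x₁) + 2f(x₂) + ... + f(xₙ)]

x_0 = 0.2500, f(x_0) = 0.321006, coefficient = 1
x_1 = 0.5000, f(x_1) = 0.824361, coefficient = 2
x_2 = 0.7500, f(x_2) = 1.587750, coefficient = 2
x_3 = 1.0000, f(x_3) = 2.718282, coefficient = 2
x_4 = 1.2500, f(x_4) = 4.362929, coefficient = 2
x_5 = 1.5000, f(x_5) = 6.722534, coefficient = 2
x_6 = 1.7500, f(x_6) = 10.070555, coefficient = 2
x_7 = 2.0000, f(x_7) = 14.778112, coefficient = 2
x_8 = 2.2500, f(x_8) = 21.347406, coefficient = 1

I ≈ (0.250000/2) × 103.797455 = 12.974682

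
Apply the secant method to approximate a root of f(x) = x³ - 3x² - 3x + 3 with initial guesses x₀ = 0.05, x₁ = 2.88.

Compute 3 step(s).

f(x) = x³ - 3x² - 3x + 3
x₀ = 0.05, x₁ = 2.88

Secant formula: x_{n+1} = x_n - f(x_n)(x_n - x_{n-1})/(f(x_n) - f(x_{n-1}))

Iteration 1:
  f(0.050000) = 2.842625
  f(2.880000) = -6.635328
  x_2 = 2.880000 - (-6.635328)×(2.880000 - 0.050000)/(-6.635328 - 2.842625)
       = 0.898773
Iteration 2:
  f(2.880000) = -6.635328
  f(0.898773) = -1.393674
  x_3 = 0.898773 - (-1.393674)×(0.898773 - 2.880000)/(-1.393674 - (-6.635328))
       = 0.371995
Iteration 3:
  f(0.898773) = -1.393674
  f(0.371995) = 1.520349
  x_4 = 0.371995 - 1.520349×(0.371995 - 0.898773)/(1.520349 - (-1.393674))
       = 0.646834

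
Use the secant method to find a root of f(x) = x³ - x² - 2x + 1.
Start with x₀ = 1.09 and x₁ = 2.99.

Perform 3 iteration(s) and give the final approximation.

f(x) = x³ - x² - 2x + 1
x₀ = 1.09, x₁ = 2.99

Secant formula: x_{n+1} = x_n - f(x_n)(x_n - x_{n-1})/(f(x_n) - f(x_{n-1}))

Iteration 1:
  f(1.090000) = -1.073071
  f(2.990000) = 12.810799
  x_2 = 2.990000 - 12.810799×(2.990000 - 1.090000)/(12.810799 - (-1.073071))
       = 1.236849
Iteration 2:
  f(2.990000) = 12.810799
  f(1.236849) = -1.111367
  x_3 = 1.236849 - (-1.111367)×(1.236849 - 2.990000)/(-1.111367 - 12.810799)
       = 1.376798
Iteration 3:
  f(1.236849) = -1.111367
  f(1.376798) = -1.039348
  x_4 = 1.376798 - (-1.039348)×(1.376798 - 1.236849)/(-1.039348 - (-1.111367))
       = 3.396464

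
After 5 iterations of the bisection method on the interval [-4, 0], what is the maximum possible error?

Bisection error bound: |error| ≤ (b-a)/2^n
|error| ≤ (0 - (-4))/2^5 = 4/2^5
|error| ≤ 0.1250000000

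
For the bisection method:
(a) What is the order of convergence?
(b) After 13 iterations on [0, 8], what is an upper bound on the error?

(a) Bisection has linear (order 1) convergence; the error is halved each step.

(b) Error bound = (b-a)/2^n = (8 - 0)/2^{13}
    = 8/2^{13}

(a) 1 (linear); (b) error ≤ 9.77e-04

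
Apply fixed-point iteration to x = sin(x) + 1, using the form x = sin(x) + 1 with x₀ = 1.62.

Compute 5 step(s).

Equation: x = sin(x) + 1
Fixed-point form: x = sin(x) + 1
x₀ = 1.62

x_1 = g(1.620000) = 1.998790
x_2 = g(1.998790) = 1.909800
x_3 = g(1.909800) = 1.943086
x_4 = g(1.943086) = 1.931497
x_5 = g(1.931497) = 1.935650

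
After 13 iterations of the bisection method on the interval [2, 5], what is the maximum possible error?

Bisection error bound: |error| ≤ (b-a)/2^n
|error| ≤ (5 - 2)/2^13 = 3/2^13
|error| ≤ 0.0003662109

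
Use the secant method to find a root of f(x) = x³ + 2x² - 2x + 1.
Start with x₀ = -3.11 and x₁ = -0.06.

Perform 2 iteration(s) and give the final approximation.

f(x) = x³ + 2x² - 2x + 1
x₀ = -3.11, x₁ = -0.06

Secant formula: x_{n+1} = x_n - f(x_n)(x_n - x_{n-1})/(f(x_n) - f(x_{n-1}))

Iteration 1:
  f(-3.110000) = -3.516031
  f(-0.060000) = 1.126984
  x_2 = -0.060000 - 1.126984×(-0.060000 - (-3.110000))/(1.126984 - (-3.516031))
       = -0.800317
Iteration 2:
  f(-0.060000) = 1.126984
  f(-0.800317) = 3.369038
  x_3 = -0.800317 - 3.369038×(-0.800317 - (-0.060000))/(3.369038 - 1.126984)
       = 0.312125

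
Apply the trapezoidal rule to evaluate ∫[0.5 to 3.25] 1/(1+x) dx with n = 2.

f(x) = 1/(1+x)
a = 0.5, b = 3.25, n = 2
h = (b - a)/n = 1.375000

Trapezoidal rule: (h/2)[f(x₀) + 2f(x₁) + 2f(x₂) + ... + f(xₙ)]

x_0 = 0.5000, f(x_0) = 0.666667, coefficient = 1
x_1 = 1.8750, f(x_1) = 0.347826, coefficient = 2
x_2 = 3.2500, f(x_2) = 0.235294, coefficient = 1

I ≈ (1.375000/2) × 1.597613 = 1.098359
Exact value: 1.041454
Error: 0.056905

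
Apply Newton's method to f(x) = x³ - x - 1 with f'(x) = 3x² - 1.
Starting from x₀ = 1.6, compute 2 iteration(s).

f(x) = x³ - x - 1
f'(x) = 3x² - 1
x₀ = 1.6

Newton-Raphson formula: x_{n+1} = x_n - f(x_n)/f'(x_n)

Iteration 1:
  f(1.600000) = 1.496000
  f'(1.600000) = 6.680000
  x_1 = 1.600000 - 1.496000/6.680000 = 1.376048
Iteration 2:
  f(1.376048) = 0.229510
  f'(1.376048) = 4.680524
  x_2 = 1.376048 - 0.229510/4.680524 = 1.327013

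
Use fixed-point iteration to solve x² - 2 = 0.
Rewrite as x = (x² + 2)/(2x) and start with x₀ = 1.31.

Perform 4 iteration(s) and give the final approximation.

Equation: x² - 2 = 0
Fixed-point form: x = (x² + 2)/(2x)
x₀ = 1.31

x_1 = g(1.310000) = 1.418359
x_2 = g(1.418359) = 1.414220
x_3 = g(1.414220) = 1.414214
x_4 = g(1.414214) = 1.414214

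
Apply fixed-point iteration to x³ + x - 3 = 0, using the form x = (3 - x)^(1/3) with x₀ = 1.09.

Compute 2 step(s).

Equation: x³ + x - 3 = 0
Fixed-point form: x = (3 - x)^(1/3)
x₀ = 1.09

x_1 = g(1.090000) = 1.240731
x_2 = g(1.240731) = 1.207195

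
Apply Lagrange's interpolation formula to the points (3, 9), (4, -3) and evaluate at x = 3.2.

Lagrange interpolation formula:
P(x) = Σ yᵢ × Lᵢ(x)
where Lᵢ(x) = Π_{j≠i} (x - xⱼ)/(xᵢ - xⱼ)

L_0(3.2) = (3.2 - 4)/(3 - 4) = 0.800000
L_1(3.2) = (3.2 - 3)/(4 - 3) = 0.200000

P(3.2) = 9×L_0(3.2) + (-3)×L_1(3.2)
P(3.2) = 6.600000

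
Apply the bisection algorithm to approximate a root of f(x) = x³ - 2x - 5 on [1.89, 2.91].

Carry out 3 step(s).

f(x) = x³ - 2x - 5
Initial interval: [1.89, 2.91]

Iteration 1:
  c_1 = (1.890000 + 2.910000)/2 = 2.400000
  f(c_1) = f(2.400000) = 4.024000
  f(a) × f(c) < 0, new interval: [1.890000, 2.400000]
Iteration 2:
  c_2 = (1.890000 + 2.400000)/2 = 2.145000
  f(c_2) = f(2.145000) = 0.579199
  f(a) × f(c) < 0, new interval: [1.890000, 2.145000]
Iteration 3:
  c_3 = (1.890000 + 2.145000)/2 = 2.017500
  f(c_3) = f(2.017500) = -0.823157
  f(a) × f(c) ≥ 0, new interval: [2.017500, 2.145000]

After 3 iteration(s), the approximation is c_3 = 2.017500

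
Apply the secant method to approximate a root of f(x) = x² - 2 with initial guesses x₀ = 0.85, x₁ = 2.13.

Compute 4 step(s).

f(x) = x² - 2
x₀ = 0.85, x₁ = 2.13

Secant formula: x_{n+1} = x_n - f(x_n)(x_n - x_{n-1})/(f(x_n) - f(x_{n-1}))

Iteration 1:
  f(0.850000) = -1.277500
  f(2.130000) = 2.536900
  x_2 = 2.130000 - 2.536900×(2.130000 - 0.850000)/(2.536900 - (-1.277500))
       = 1.278691
Iteration 2:
  f(2.130000) = 2.536900
  f(1.278691) = -0.364949
  x_3 = 1.278691 - (-0.364949)×(1.278691 - 2.130000)/(-0.364949 - 2.536900)
       = 1.385755
Iteration 3:
  f(1.278691) = -0.364949
  f(1.385755) = -0.079682
  x_4 = 1.385755 - (-0.079682)×(1.385755 - 1.278691)/(-0.079682 - (-0.364949))
       = 1.415661
Iteration 4:
  f(1.385755) = -0.079682
  f(1.415661) = 0.004096
  x_5 = 1.415661 - 0.004096×(1.415661 - 1.385755)/(0.004096 - (-0.079682))
       = 1.414199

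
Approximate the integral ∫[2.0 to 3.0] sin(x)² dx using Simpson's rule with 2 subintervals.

f(x) = sin(x)²
a = 2.0, b = 3.0, n = 2
h = (b - a)/n = 0.500000

Simpson's rule: (h/3)[f(x₀) + 4f(x₁) + 2f(x₂) + ... + f(xₙ)]

x_0 = 2.0000, f(x_0) = 0.826822, coefficient = 1
x_1 = 2.5000, f(x_1) = 0.358169, coefficient = 4
x_2 = 3.0000, f(x_2) = 0.019915, coefficient = 1

I ≈ (0.500000/3) × 2.279412 = 0.379902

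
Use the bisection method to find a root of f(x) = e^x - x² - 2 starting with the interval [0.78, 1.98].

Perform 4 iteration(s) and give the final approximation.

f(x) = e^x - x² - 2
Initial interval: [0.78, 1.98]

Iteration 1:
  c_1 = (0.780000 + 1.980000)/2 = 1.380000
  f(c_1) = f(1.380000) = 0.070502
  f(a) × f(c) < 0, new interval: [0.780000, 1.380000]
Iteration 2:
  c_2 = (0.780000 + 1.380000)/2 = 1.080000
  f(c_2) = f(1.080000) = -0.221720
  f(a) × f(c) ≥ 0, new interval: [1.080000, 1.380000]
Iteration 3:
  c_3 = (1.080000 + 1.380000)/2 = 1.230000
  f(c_3) = f(1.230000) = -0.091670
  f(a) × f(c) ≥ 0, new interval: [1.230000, 1.380000]
Iteration 4:
  c_4 = (1.230000 + 1.380000)/2 = 1.305000
  f(c_4) = f(1.305000) = -0.015336
  f(a) × f(c) ≥ 0, new interval: [1.305000, 1.380000]

After 4 iteration(s), the approximation is c_4 = 1.305000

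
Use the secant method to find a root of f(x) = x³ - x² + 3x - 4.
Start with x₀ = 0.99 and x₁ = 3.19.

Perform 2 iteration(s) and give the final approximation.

f(x) = x³ - x² + 3x - 4
x₀ = 0.99, x₁ = 3.19

Secant formula: x_{n+1} = x_n - f(x_n)(x_n - x_{n-1})/(f(x_n) - f(x_{n-1}))

Iteration 1:
  f(0.990000) = -1.039801
  f(3.190000) = 27.855659
  x_2 = 3.190000 - 27.855659×(3.190000 - 0.990000)/(27.855659 - (-1.039801))
       = 1.069167
Iteration 2:
  f(3.190000) = 27.855659
  f(1.069167) = -0.713434
  x_3 = 1.069167 - (-0.713434)×(1.069167 - 3.190000)/(-0.713434 - 27.855659)
       = 1.122129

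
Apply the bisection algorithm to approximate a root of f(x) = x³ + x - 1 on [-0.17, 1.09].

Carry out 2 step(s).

f(x) = x³ + x - 1
Initial interval: [-0.17, 1.09]

Iteration 1:
  c_1 = (-0.170000 + 1.090000)/2 = 0.460000
  f(c_1) = f(0.460000) = -0.442664
  f(a) × f(c) ≥ 0, new interval: [0.460000, 1.090000]
Iteration 2:
  c_2 = (0.460000 + 1.090000)/2 = 0.775000
  f(c_2) = f(0.775000) = 0.240484
  f(a) × f(c) < 0, new interval: [0.460000, 0.775000]

After 2 iteration(s), the approximation is c_2 = 0.775000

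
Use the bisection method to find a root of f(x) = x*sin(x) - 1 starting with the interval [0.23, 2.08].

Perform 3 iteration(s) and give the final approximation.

f(x) = x*sin(x) - 1
Initial interval: [0.23, 2.08]

Iteration 1:
  c_1 = (0.230000 + 2.080000)/2 = 1.155000
  f(c_1) = f(1.155000) = 0.056588
  f(a) × f(c) < 0, new interval: [0.230000, 1.155000]
Iteration 2:
  c_2 = (0.230000 + 1.155000)/2 = 0.692500
  f(c_2) = f(0.692500) = -0.557864
  f(a) × f(c) ≥ 0, new interval: [0.692500, 1.155000]
Iteration 3:
  c_3 = (0.692500 + 1.155000)/2 = 0.923750
  f(c_3) = f(0.923750) = -0.262970
  f(a) × f(c) ≥ 0, new interval: [0.923750, 1.155000]

After 3 iteration(s), the approximation is c_3 = 0.923750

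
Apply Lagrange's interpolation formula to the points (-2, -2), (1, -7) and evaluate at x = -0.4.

Lagrange interpolation formula:
P(x) = Σ yᵢ × Lᵢ(x)
where Lᵢ(x) = Π_{j≠i} (x - xⱼ)/(xᵢ - xⱼ)

L_0(-0.4) = (-0.4 - 1)/(-2 - 1) = 0.466667
L_1(-0.4) = (-0.4 - (-2))/(1 - (-2)) = 0.533333

P(-0.4) = (-2)×L_0(-0.4) + (-7)×L_1(-0.4)
P(-0.4) = -4.666667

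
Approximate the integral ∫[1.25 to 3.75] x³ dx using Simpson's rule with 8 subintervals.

f(x) = x³
a = 1.25, b = 3.75, n = 8
h = (b - a)/n = 0.312500

Simpson's rule: (h/3)[f(x₀) + 4f(x₁) + 2f(x₂) + ... + f(xₙ)]

x_0 = 1.2500, f(x_0) = 1.953125, coefficient = 1
x_1 = 1.5625, f(x_1) = 3.814697, coefficient = 4
x_2 = 1.8750, f(x_2) = 6.591797, coefficient = 2
x_3 = 2.1875, f(x_3) = 10.467529, coefficient = 4
x_4 = 2.5000, f(x_4) = 15.625000, coefficient = 2
x_5 = 2.8125, f(x_5) = 22.247314, coefficient = 4
x_6 = 3.1250, f(x_6) = 30.517578, coefficient = 2
x_7 = 3.4375, f(x_7) = 40.618896, coefficient = 4
x_8 = 3.7500, f(x_8) = 52.734375, coefficient = 1

I ≈ (0.312500/3) × 468.750000 = 48.828125
Exact value: 48.828125
Error: 0.000000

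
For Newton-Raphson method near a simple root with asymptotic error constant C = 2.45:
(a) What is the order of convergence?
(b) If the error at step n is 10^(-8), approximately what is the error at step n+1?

(a) Newton-Raphson has quadratic (order 2) convergence near simple roots.
    This means |e_{n+1}| ≈ C|e_n|².

(b) With |e_n| = 10^(-8) and C = 2.45:
    |e_{n+1}| ≈ 2.45 × (10^(-8))² = 2.45 × 10^(-16)

(a) 2 (quadratic); (b) |e_{n+1}| ≈ 2.450e-16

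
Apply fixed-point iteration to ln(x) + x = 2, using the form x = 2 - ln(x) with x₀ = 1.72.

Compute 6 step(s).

Equation: ln(x) + x = 2
Fixed-point form: x = 2 - ln(x)
x₀ = 1.72

x_1 = g(1.720000) = 1.457676
x_2 = g(1.457676) = 1.623157
x_3 = g(1.623157) = 1.515627
x_4 = g(1.515627) = 1.584171
x_5 = g(1.584171) = 1.539939
x_6 = g(1.539939) = 1.568257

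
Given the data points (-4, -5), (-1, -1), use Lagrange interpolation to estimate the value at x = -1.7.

Lagrange interpolation formula:
P(x) = Σ yᵢ × Lᵢ(x)
where Lᵢ(x) = Π_{j≠i} (x - xⱼ)/(xᵢ - xⱼ)

L_0(-1.7) = (-1.7 - (-1))/(-4 - (-1)) = 0.233333
L_1(-1.7) = (-1.7 - (-4))/(-1 - (-4)) = 0.766667

P(-1.7) = (-5)×L_0(-1.7) + (-1)×L_1(-1.7)
P(-1.7) = -1.933333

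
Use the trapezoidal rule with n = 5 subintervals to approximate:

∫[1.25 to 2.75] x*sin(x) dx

f(x) = x*sin(x)
a = 1.25, b = 2.75, n = 5
h = (b - a)/n = 0.300000

Trapezoidal rule: (h/2)[f(x₀) + 2f(x₁) + 2f(x₂) + ... + f(xₙ)]

x_0 = 1.2500, f(x_0) = 1.186231, coefficient = 1
x_1 = 1.5500, f(x_1) = 1.549665, coefficient = 2
x_2 = 1.8500, f(x_2) = 1.778359, coefficient = 2
x_3 = 2.1500, f(x_3) = 1.799332, coefficient = 2
x_4 = 2.4500, f(x_4) = 1.562524, coefficient = 2
x_5 = 2.7500, f(x_5) = 1.049568, coefficient = 1

I ≈ (0.300000/2) × 15.615558 = 2.342334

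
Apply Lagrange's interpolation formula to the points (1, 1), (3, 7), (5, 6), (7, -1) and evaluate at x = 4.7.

Lagrange interpolation formula:
P(x) = Σ yᵢ × Lᵢ(x)
where Lᵢ(x) = Π_{j≠i} (x - xⱼ)/(xᵢ - xⱼ)

L_0(4.7) = (4.7 - 3)/(1 - 3) × (4.7 - 5)/(1 - 5) × (4.7 - 7)/(1 - 7) = -0.024437
L_1(4.7) = (4.7 - 1)/(3 - 1) × (4.7 - 5)/(3 - 5) × (4.7 - 7)/(3 - 7) = 0.159562
L_2(4.7) = (4.7 - 1)/(5 - 1) × (4.7 - 3)/(5 - 3) × (4.7 - 7)/(5 - 7) = 0.904188
L_3(4.7) = (4.7 - 1)/(7 - 1) × (4.7 - 3)/(7 - 3) × (4.7 - 5)/(7 - 5) = -0.039312

P(4.7) = 1×L_0(4.7) + 7×L_1(4.7) + 6×L_2(4.7) + (-1)×L_3(4.7)
P(4.7) = 6.556938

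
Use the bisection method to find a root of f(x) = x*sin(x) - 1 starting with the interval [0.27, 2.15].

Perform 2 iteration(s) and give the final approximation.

f(x) = x*sin(x) - 1
Initial interval: [0.27, 2.15]

Iteration 1:
  c_1 = (0.270000 + 2.150000)/2 = 1.210000
  f(c_1) = f(1.210000) = 0.132095
  f(a) × f(c) < 0, new interval: [0.270000, 1.210000]
Iteration 2:
  c_2 = (0.270000 + 1.210000)/2 = 0.740000
  f(c_2) = f(0.740000) = -0.501027
  f(a) × f(c) ≥ 0, new interval: [0.740000, 1.210000]

After 2 iteration(s), the approximation is c_2 = 0.740000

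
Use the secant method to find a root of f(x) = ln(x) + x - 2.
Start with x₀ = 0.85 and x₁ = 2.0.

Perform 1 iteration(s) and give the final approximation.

f(x) = ln(x) + x - 2
x₀ = 0.85, x₁ = 2.0

Secant formula: x_{n+1} = x_n - f(x_n)(x_n - x_{n-1})/(f(x_n) - f(x_{n-1}))

Iteration 1:
  f(0.850000) = -1.312519
  f(2.000000) = 0.693147
  x_2 = 2.000000 - 0.693147×(2.000000 - 0.850000)/(0.693147 - (-1.312519))
       = 1.602566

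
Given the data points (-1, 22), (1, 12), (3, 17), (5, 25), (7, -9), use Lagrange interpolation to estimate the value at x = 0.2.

Lagrange interpolation formula:
P(x) = Σ yᵢ × Lᵢ(x)
where Lᵢ(x) = Π_{j≠i} (x - xⱼ)/(xᵢ - xⱼ)

L_0(0.2) = (0.2 - 1)/(-1 - 1) × (0.2 - 3)/(-1 - 3) × (0.2 - 5)/(-1 - 5) × (0.2 - 7)/(-1 - 7) = 0.190400
L_1(0.2) = (0.2 - (-1))/(1 - (-1)) × (0.2 - 3)/(1 - 3) × (0.2 - 5)/(1 - 5) × (0.2 - 7)/(1 - 7) = 1.142400
L_2(0.2) = (0.2 - (-1))/(3 - (-1)) × (0.2 - 1)/(3 - 1) × (0.2 - 5)/(3 - 5) × (0.2 - 7)/(3 - 7) = -0.489600
L_3(0.2) = (0.2 - (-1))/(5 - (-1)) × (0.2 - 1)/(5 - 1) × (0.2 - 3)/(5 - 3) × (0.2 - 7)/(5 - 7) = 0.190400
L_4(0.2) = (0.2 - (-1))/(7 - (-1)) × (0.2 - 1)/(7 - 1) × (0.2 - 3)/(7 - 3) × (0.2 - 5)/(7 - 5) = -0.033600

P(0.2) = 22×L_0(0.2) + 12×L_1(0.2) + 17×L_2(0.2) + 25×L_3(0.2) + (-9)×L_4(0.2)
P(0.2) = 14.636800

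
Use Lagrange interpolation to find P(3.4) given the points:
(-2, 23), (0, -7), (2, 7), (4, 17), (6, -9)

Lagrange interpolation formula:
P(x) = Σ yᵢ × Lᵢ(x)
where Lᵢ(x) = Π_{j≠i} (x - xⱼ)/(xᵢ - xⱼ)

L_0(3.4) = (3.4 - 0)/(-2 - 0) × (3.4 - 2)/(-2 - 2) × (3.4 - 4)/(-2 - 4) × (3.4 - 6)/(-2 - 6) = 0.019338
L_1(3.4) = (3.4 - (-2))/(0 - (-2)) × (3.4 - 2)/(0 - 2) × (3.4 - 4)/(0 - 4) × (3.4 - 6)/(0 - 6) = -0.122850
L_2(3.4) = (3.4 - (-2))/(2 - (-2)) × (3.4 - 0)/(2 - 0) × (3.4 - 4)/(2 - 4) × (3.4 - 6)/(2 - 6) = 0.447525
L_3(3.4) = (3.4 - (-2))/(4 - (-2)) × (3.4 - 0)/(4 - 0) × (3.4 - 2)/(4 - 2) × (3.4 - 6)/(4 - 6) = 0.696150
L_4(3.4) = (3.4 - (-2))/(6 - (-2)) × (3.4 - 0)/(6 - 0) × (3.4 - 2)/(6 - 2) × (3.4 - 4)/(6 - 4) = -0.040163

P(3.4) = 23×L_0(3.4) + (-7)×L_1(3.4) + 7×L_2(3.4) + 17×L_3(3.4) + (-9)×L_4(3.4)
P(3.4) = 16.633400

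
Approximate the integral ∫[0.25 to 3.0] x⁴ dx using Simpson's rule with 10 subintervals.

f(x) = x⁴
a = 0.25, b = 3.0, n = 10
h = (b - a)/n = 0.275000

Simpson's rule: (h/3)[f(x₀) + 4f(x₁) + 2f(x₂) + ... + f(xₙ)]

x_0 = 0.2500, f(x_0) = 0.003906, coefficient = 1
x_1 = 0.5250, f(x_1) = 0.075969, coefficient = 4
x_2 = 0.8000, f(x_2) = 0.409600, coefficient = 2
x_3 = 1.0750, f(x_3) = 1.335469, coefficient = 4
x_4 = 1.3500, f(x_4) = 3.321506, coefficient = 2
x_5 = 1.6250, f(x_5) = 6.972900, coefficient = 4
x_6 = 1.9000, f(x_6) = 13.032100, coefficient = 2
x_7 = 2.1750, f(x_7) = 22.378813, coefficient = 4
x_8 = 2.4500, f(x_8) = 36.030006, coefficient = 2
x_9 = 2.7250, f(x_9) = 55.139907, coefficient = 4
x_10 = 3.0000, f(x_10) = 81.000000, coefficient = 1

I ≈ (0.275000/3) × 530.202564 = 48.601902
Exact value: 48.599805
Error: 0.002097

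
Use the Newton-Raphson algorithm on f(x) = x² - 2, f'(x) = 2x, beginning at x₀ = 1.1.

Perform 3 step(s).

f(x) = x² - 2
f'(x) = 2x
x₀ = 1.1

Newton-Raphson formula: x_{n+1} = x_n - f(x_n)/f'(x_n)

Iteration 1:
  f(1.100000) = -0.790000
  f'(1.100000) = 2.200000
  x_1 = 1.100000 - (-0.790000)/2.200000 = 1.459091
Iteration 2:
  f(1.459091) = 0.128946
  f'(1.459091) = 2.918182
  x_2 = 1.459091 - 0.128946/2.918182 = 1.414904
Iteration 3:
  f(1.414904) = 0.001953
  f'(1.414904) = 2.829807
  x_3 = 1.414904 - 0.001953/2.829807 = 1.414214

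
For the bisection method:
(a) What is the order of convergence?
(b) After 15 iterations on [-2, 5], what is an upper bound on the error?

(a) Bisection has linear (order 1) convergence; the error is halved each step.

(b) Error bound = (b-a)/2^n = (5 - (-2))/2^{15}
    = 7/2^{15}

(a) 1 (linear); (b) error ≤ 2.14e-04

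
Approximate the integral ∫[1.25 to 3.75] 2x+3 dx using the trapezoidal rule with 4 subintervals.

f(x) = 2x+3
a = 1.25, b = 3.75, n = 4
h = (b - a)/n = 0.625000

Trapezoidal rule: (h/2)[f(x₀) + 2f(x₁) + 2f(x₂) + ... + f(xₙ)]

x_0 = 1.2500, f(x_0) = 5.500000, coefficient = 1
x_1 = 1.8750, f(x_1) = 6.750000, coefficient = 2
x_2 = 2.5000, f(x_2) = 8.000000, coefficient = 2
x_3 = 3.1250, f(x_3) = 9.250000, coefficient = 2
x_4 = 3.7500, f(x_4) = 10.500000, coefficient = 1

I ≈ (0.625000/2) × 64.000000 = 20.000000
Exact value: 20.000000
Error: 0.000000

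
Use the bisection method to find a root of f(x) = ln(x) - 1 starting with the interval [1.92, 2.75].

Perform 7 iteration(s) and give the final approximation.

f(x) = ln(x) - 1
Initial interval: [1.92, 2.75]

Iteration 1:
  c_1 = (1.920000 + 2.750000)/2 = 2.335000
  f(c_1) = f(2.335000) = -0.151988
  f(a) × f(c) ≥ 0, new interval: [2.335000, 2.750000]
Iteration 2:
  c_2 = (2.335000 + 2.750000)/2 = 2.542500
  f(c_2) = f(2.542500) = -0.066852
  f(a) × f(c) ≥ 0, new interval: [2.542500, 2.750000]
Iteration 3:
  c_3 = (2.542500 + 2.750000)/2 = 2.646250
  f(c_3) = f(2.646250) = -0.026856
  f(a) × f(c) ≥ 0, new interval: [2.646250, 2.750000]
Iteration 4:
  c_4 = (2.646250 + 2.750000)/2 = 2.698125
  f(c_4) = f(2.698125) = -0.007443
  f(a) × f(c) ≥ 0, new interval: [2.698125, 2.750000]
Iteration 5:
  c_5 = (2.698125 + 2.750000)/2 = 2.724063
  f(c_5) = f(2.724063) = 0.002124
  f(a) × f(c) < 0, new interval: [2.698125, 2.724063]
Iteration 6:
  c_6 = (2.698125 + 2.724063)/2 = 2.711094
  f(c_6) = f(2.711094) = -0.002648
  f(a) × f(c) ≥ 0, new interval: [2.711094, 2.724063]
Iteration 7:
  c_7 = (2.711094 + 2.724063)/2 = 2.717578
  f(c_7) = f(2.717578) = -0.000259
  f(a) × f(c) ≥ 0, new interval: [2.717578, 2.724063]

After 7 iteration(s), the approximation is c_7 = 2.717578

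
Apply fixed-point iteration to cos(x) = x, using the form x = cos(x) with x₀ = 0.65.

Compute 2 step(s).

Equation: cos(x) = x
Fixed-point form: x = cos(x)
x₀ = 0.65

x_1 = g(0.650000) = 0.796084
x_2 = g(0.796084) = 0.699511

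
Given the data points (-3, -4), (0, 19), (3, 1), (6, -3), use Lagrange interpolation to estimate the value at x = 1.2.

Lagrange interpolation formula:
P(x) = Σ yᵢ × Lᵢ(x)
where Lᵢ(x) = Π_{j≠i} (x - xⱼ)/(xᵢ - xⱼ)

L_0(1.2) = (1.2 - 0)/(-3 - 0) × (1.2 - 3)/(-3 - 3) × (1.2 - 6)/(-3 - 6) = -0.064000
L_1(1.2) = (1.2 - (-3))/(0 - (-3)) × (1.2 - 3)/(0 - 3) × (1.2 - 6)/(0 - 6) = 0.672000
L_2(1.2) = (1.2 - (-3))/(3 - (-3)) × (1.2 - 0)/(3 - 0) × (1.2 - 6)/(3 - 6) = 0.448000
L_3(1.2) = (1.2 - (-3))/(6 - (-3)) × (1.2 - 0)/(6 - 0) × (1.2 - 3)/(6 - 3) = -0.056000

P(1.2) = (-4)×L_0(1.2) + 19×L_1(1.2) + 1×L_2(1.2) + (-3)×L_3(1.2)
P(1.2) = 13.640000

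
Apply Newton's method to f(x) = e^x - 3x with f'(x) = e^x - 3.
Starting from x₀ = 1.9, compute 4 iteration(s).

f(x) = e^x - 3x
f'(x) = e^x - 3
x₀ = 1.9

Newton-Raphson formula: x_{n+1} = x_n - f(x_n)/f'(x_n)

Iteration 1:
  f(1.900000) = 0.985894
  f'(1.900000) = 3.685894
  x_1 = 1.900000 - 0.985894/3.685894 = 1.632522
Iteration 2:
  f(1.632522) = 0.219198
  f'(1.632522) = 2.116765
  x_2 = 1.632522 - 0.219198/2.116765 = 1.528969
Iteration 3:
  f(1.528969) = 0.026511
  f'(1.528969) = 1.613419
  x_3 = 1.528969 - 0.026511/1.613419 = 1.512537
Iteration 4:
  f(1.512537) = 0.000619
  f'(1.512537) = 1.538232
  x_4 = 1.512537 - 0.000619/1.538232 = 1.512135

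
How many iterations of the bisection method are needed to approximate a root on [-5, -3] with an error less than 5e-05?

We need (b-a)/2^n ≤ 5e-05
(-3 - (-5))/2^n ≤ 5e-05
2/2^n ≤ 5e-05
2^n ≥ 40000
n ≥ log₂(40000) = 15.29
n ≥ 16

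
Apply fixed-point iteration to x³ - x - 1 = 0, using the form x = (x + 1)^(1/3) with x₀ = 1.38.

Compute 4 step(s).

Equation: x³ - x - 1 = 0
Fixed-point form: x = (x + 1)^(1/3)
x₀ = 1.38

x_1 = g(1.380000) = 1.335136
x_2 = g(1.335136) = 1.326694
x_3 = g(1.326694) = 1.325093
x_4 = g(1.325093) = 1.324789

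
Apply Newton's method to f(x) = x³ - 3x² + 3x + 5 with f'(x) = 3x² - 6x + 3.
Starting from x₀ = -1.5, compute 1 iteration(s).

f(x) = x³ - 3x² + 3x + 5
f'(x) = 3x² - 6x + 3
x₀ = -1.5

Newton-Raphson formula: x_{n+1} = x_n - f(x_n)/f'(x_n)

Iteration 1:
  f(-1.500000) = -9.625000
  f'(-1.500000) = 18.750000
  x_1 = -1.500000 - (-9.625000)/18.750000 = -0.986667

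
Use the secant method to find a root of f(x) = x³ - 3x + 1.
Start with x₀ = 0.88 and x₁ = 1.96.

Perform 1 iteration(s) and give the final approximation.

f(x) = x³ - 3x + 1
x₀ = 0.88, x₁ = 1.96

Secant formula: x_{n+1} = x_n - f(x_n)(x_n - x_{n-1})/(f(x_n) - f(x_{n-1}))

Iteration 1:
  f(0.880000) = -0.958528
  f(1.960000) = 2.649536
  x_2 = 1.960000 - 2.649536×(1.960000 - 0.880000)/(2.649536 - (-0.958528))
       = 1.166916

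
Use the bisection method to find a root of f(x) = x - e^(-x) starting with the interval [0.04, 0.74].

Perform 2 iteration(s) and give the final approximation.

f(x) = x - e^(-x)
Initial interval: [0.04, 0.74]

Iteration 1:
  c_1 = (0.040000 + 0.740000)/2 = 0.390000
  f(c_1) = f(0.390000) = -0.287057
  f(a) × f(c) ≥ 0, new interval: [0.390000, 0.740000]
Iteration 2:
  c_2 = (0.390000 + 0.740000)/2 = 0.565000
  f(c_2) = f(0.565000) = -0.003360
  f(a) × f(c) ≥ 0, new interval: [0.565000, 0.740000]

After 2 iteration(s), the approximation is c_2 = 0.565000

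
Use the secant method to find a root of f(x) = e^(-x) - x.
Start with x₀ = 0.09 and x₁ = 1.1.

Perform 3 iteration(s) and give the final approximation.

f(x) = e^(-x) - x
x₀ = 0.09, x₁ = 1.1

Secant formula: x_{n+1} = x_n - f(x_n)(x_n - x_{n-1})/(f(x_n) - f(x_{n-1}))

Iteration 1:
  f(0.090000) = 0.823931
  f(1.100000) = -0.767129
  x_2 = 1.100000 - (-0.767129)×(1.100000 - 0.090000)/(-0.767129 - 0.823931)
       = 0.613029
Iteration 2:
  f(1.100000) = -0.767129
  f(0.613029) = -0.071321
  x_3 = 0.613029 - (-0.071321)×(0.613029 - 1.100000)/(-0.071321 - (-0.767129))
       = 0.563114
Iteration 3:
  f(0.613029) = -0.071321
  f(0.563114) = 0.006320
  x_4 = 0.563114 - 0.006320×(0.563114 - 0.613029)/(0.006320 - (-0.071321))
       = 0.567177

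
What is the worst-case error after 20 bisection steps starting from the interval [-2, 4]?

Bisection error bound: |error| ≤ (b-a)/2^n
|error| ≤ (4 - (-2))/2^20 = 6/2^20
|error| ≤ 0.0000057220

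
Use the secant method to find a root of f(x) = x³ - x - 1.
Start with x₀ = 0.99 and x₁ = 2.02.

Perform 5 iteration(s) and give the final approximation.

f(x) = x³ - x - 1
x₀ = 0.99, x₁ = 2.02

Secant formula: x_{n+1} = x_n - f(x_n)(x_n - x_{n-1})/(f(x_n) - f(x_{n-1}))

Iteration 1:
  f(0.990000) = -1.019701
  f(2.020000) = 5.222408
  x_2 = 2.020000 - 5.222408×(2.020000 - 0.990000)/(5.222408 - (-1.019701))
       = 1.158259
Iteration 2:
  f(2.020000) = 5.222408
  f(1.158259) = -0.604380
  x_3 = 1.158259 - (-0.604380)×(1.158259 - 2.020000)/(-0.604380 - 5.222408)
       = 1.247643
Iteration 3:
  f(1.158259) = -0.604380
  f(1.247643) = -0.305547
  x_4 = 1.247643 - (-0.305547)×(1.247643 - 1.158259)/(-0.305547 - (-0.604380))
       = 1.339034
Iteration 4:
  f(1.247643) = -0.305547
  f(1.339034) = 0.061871
  x_5 = 1.339034 - 0.061871×(1.339034 - 1.247643)/(0.061871 - (-0.305547))
       = 1.323644
Iteration 5:
  f(1.339034) = 0.061871
  f(1.323644) = -0.004574
  x_6 = 1.323644 - (-0.004574)×(1.323644 - 1.339034)/(-0.004574 - 0.061871)
       = 1.324704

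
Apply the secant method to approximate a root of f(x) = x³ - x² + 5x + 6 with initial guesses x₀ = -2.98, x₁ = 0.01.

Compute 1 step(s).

f(x) = x³ - x² + 5x + 6
x₀ = -2.98, x₁ = 0.01

Secant formula: x_{n+1} = x_n - f(x_n)(x_n - x_{n-1})/(f(x_n) - f(x_{n-1}))

Iteration 1:
  f(-2.980000) = -44.243992
  f(0.010000) = 6.049901
  x_2 = 0.010000 - 6.049901×(0.010000 - (-2.980000))/(6.049901 - (-44.243992))
       = -0.349670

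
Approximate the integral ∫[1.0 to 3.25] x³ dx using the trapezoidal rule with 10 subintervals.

f(x) = x³
a = 1.0, b = 3.25, n = 10
h = (b - a)/n = 0.225000

Trapezoidal rule: (h/2)[f(x₀) + 2f(x₁) + 2f(x₂) + ... + f(xₙ)]

x_0 = 1.0000, f(x_0) = 1.000000, coefficient = 1
x_1 = 1.2250, f(x_1) = 1.838266, coefficient = 2
x_2 = 1.4500, f(x_2) = 3.048625, coefficient = 2
x_3 = 1.6750, f(x_3) = 4.699422, coefficient = 2
x_4 = 1.9000, f(x_4) = 6.859000, coefficient = 2
x_5 = 2.1250, f(x_5) = 9.595703, coefficient = 2
x_6 = 2.3500, f(x_6) = 12.977875, coefficient = 2
x_7 = 2.5750, f(x_7) = 17.073859, coefficient = 2
x_8 = 2.8000, f(x_8) = 21.952000, coefficient = 2
x_9 = 3.0250, f(x_9) = 27.680641, coefficient = 2
x_10 = 3.2500, f(x_10) = 34.328125, coefficient = 1

I ≈ (0.225000/2) × 246.778906 = 27.762627
Exact value: 27.641602
Error: 0.121025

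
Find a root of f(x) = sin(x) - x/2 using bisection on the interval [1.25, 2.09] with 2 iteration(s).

f(x) = sin(x) - x/2
Initial interval: [1.25, 2.09]

Iteration 1:
  c_1 = (1.250000 + 2.090000)/2 = 1.670000
  f(c_1) = f(1.670000) = 0.160083
  f(a) × f(c) ≥ 0, new interval: [1.670000, 2.090000]
Iteration 2:
  c_2 = (1.670000 + 2.090000)/2 = 1.880000
  f(c_2) = f(1.880000) = 0.012576
  f(a) × f(c) ≥ 0, new interval: [1.880000, 2.090000]

After 2 iteration(s), the approximation is c_2 = 1.880000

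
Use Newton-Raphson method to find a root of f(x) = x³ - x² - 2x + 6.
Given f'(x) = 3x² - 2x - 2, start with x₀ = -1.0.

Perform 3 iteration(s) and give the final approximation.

f(x) = x³ - x² - 2x + 6
f'(x) = 3x² - 2x - 2
x₀ = -1.0

Newton-Raphson formula: x_{n+1} = x_n - f(x_n)/f'(x_n)

Iteration 1:
  f(-1.000000) = 6.000000
  f'(-1.000000) = 3.000000
  x_1 = -1.000000 - 6.000000/3.000000 = -3.000000
Iteration 2:
  f(-3.000000) = -24.000000
  f'(-3.000000) = 31.000000
  x_2 = -3.000000 - (-24.000000)/31.000000 = -2.225806
Iteration 3:
  f(-2.225806) = -5.529724
  f'(-2.225806) = 17.314256
  x_3 = -2.225806 - (-5.529724)/17.314256 = -1.906432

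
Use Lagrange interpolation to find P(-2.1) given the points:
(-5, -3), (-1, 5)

Lagrange interpolation formula:
P(x) = Σ yᵢ × Lᵢ(x)
where Lᵢ(x) = Π_{j≠i} (x - xⱼ)/(xᵢ - xⱼ)

L_0(-2.1) = (-2.1 - (-1))/(-5 - (-1)) = 0.275000
L_1(-2.1) = (-2.1 - (-5))/(-1 - (-5)) = 0.725000

P(-2.1) = (-3)×L_0(-2.1) + 5×L_1(-2.1)
P(-2.1) = 2.800000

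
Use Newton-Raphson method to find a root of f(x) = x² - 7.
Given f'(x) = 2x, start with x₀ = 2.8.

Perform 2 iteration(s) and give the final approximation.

f(x) = x² - 7
f'(x) = 2x
x₀ = 2.8

Newton-Raphson formula: x_{n+1} = x_n - f(x_n)/f'(x_n)

Iteration 1:
  f(2.800000) = 0.840000
  f'(2.800000) = 5.600000
  x_1 = 2.800000 - 0.840000/5.600000 = 2.650000
Iteration 2:
  f(2.650000) = 0.022500
  f'(2.650000) = 5.300000
  x_2 = 2.650000 - 0.022500/5.300000 = 2.645755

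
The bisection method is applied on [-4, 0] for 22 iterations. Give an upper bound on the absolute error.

Bisection error bound: |error| ≤ (b-a)/2^n
|error| ≤ (0 - (-4))/2^22 = 4/2^22
|error| ≤ 0.0000009537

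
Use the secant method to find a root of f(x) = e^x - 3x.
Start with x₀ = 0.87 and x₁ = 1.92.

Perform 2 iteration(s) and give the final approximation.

f(x) = e^x - 3x
x₀ = 0.87, x₁ = 1.92

Secant formula: x_{n+1} = x_n - f(x_n)(x_n - x_{n-1})/(f(x_n) - f(x_{n-1}))

Iteration 1:
  f(0.870000) = -0.223089
  f(1.920000) = 1.060958
  x_2 = 1.920000 - 1.060958×(1.920000 - 0.870000)/(1.060958 - (-0.223089))
       = 1.052426
Iteration 2:
  f(1.920000) = 1.060958
  f(1.052426) = -0.292686
  x_3 = 1.052426 - (-0.292686)×(1.052426 - 1.920000)/(-0.292686 - 1.060958)
       = 1.240013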